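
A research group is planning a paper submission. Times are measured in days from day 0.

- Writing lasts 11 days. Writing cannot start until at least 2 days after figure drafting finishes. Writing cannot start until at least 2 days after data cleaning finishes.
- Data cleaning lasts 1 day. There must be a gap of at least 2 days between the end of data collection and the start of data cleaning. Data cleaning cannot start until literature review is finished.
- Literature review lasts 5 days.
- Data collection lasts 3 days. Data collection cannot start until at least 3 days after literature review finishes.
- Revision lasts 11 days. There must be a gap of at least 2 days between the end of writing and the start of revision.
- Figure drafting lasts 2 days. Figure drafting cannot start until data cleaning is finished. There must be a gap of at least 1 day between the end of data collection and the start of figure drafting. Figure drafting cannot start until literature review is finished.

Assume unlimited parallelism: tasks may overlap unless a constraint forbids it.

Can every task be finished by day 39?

Nothing blocks literature review, so it runs from day 0 to day 5.
Data collection waits on literature review (finishes day 5, plus 3-day gap → day 8), so it starts at day 8 and finishes at 8 + 3 = day 11.
For data cleaning: data collection (finishes day 11, plus 2-day gap → day 13); literature review (finishes day 5). Taking the maximum gives a start of day 13, and it finishes at 13 + 1 = day 14.
For figure drafting: data cleaning (finishes day 14); data collection (finishes day 11, plus 1-day gap → day 12); literature review (finishes day 5). Taking the maximum gives a start of day 14, and it finishes at 14 + 2 = day 16.
For writing: figure drafting (finishes day 16, plus 2-day gap → day 18); data cleaning (finishes day 14, plus 2-day gap → day 16). Taking the maximum gives a start of day 18, and it finishes at 18 + 11 = day 29.
After writing (finishes day 29, plus 2-day gap → day 31), revision can start at day 31 and finishes at day 42.
The earliest everything can be done is day 42, which is after the deadline of 39, so it is not possible.

No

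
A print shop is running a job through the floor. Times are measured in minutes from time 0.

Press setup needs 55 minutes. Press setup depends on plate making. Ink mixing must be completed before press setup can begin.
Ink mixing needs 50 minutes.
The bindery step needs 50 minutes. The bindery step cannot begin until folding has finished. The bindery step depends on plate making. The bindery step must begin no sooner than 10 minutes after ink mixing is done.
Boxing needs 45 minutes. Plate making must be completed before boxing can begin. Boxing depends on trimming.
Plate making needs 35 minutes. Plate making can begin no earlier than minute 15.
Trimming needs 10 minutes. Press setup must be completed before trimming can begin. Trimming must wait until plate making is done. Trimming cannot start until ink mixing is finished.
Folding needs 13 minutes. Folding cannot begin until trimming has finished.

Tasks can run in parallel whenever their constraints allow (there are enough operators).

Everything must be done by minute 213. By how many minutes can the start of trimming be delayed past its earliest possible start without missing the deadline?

Ink mixing has no prerequisites, so it starts at minute 0 and finishes at minute 50.
Plate making cannot begin until its own release at minute 15. It runs from minute 15 to 15 + 35 = minute 50.
Press setup has to wait for plate making (finishes minute 50); ink mixing (finishes minute 50). The latest of these is minute 50, so press setup runs minute 50 to 50 + 55 = minute 105.
Trimming has to wait for press setup (finishes minute 105); plate making (finishes minute 50); ink mixing (finishes minute 50). The latest of these is minute 105, so trimming runs minute 105 to 105 + 10 = minute 115.

Working backward from the deadline:
To finish by minute 213, the bindery step (duration 50) must start no later than minute 163.
Since the bindery step (must start by minute 163) depends on it, folding must finish by minute 163. Backing off its 13-minute duration gives a latest start of minute 150.
Boxing must finish by minute 213; it takes 45 minutes, so it must start by 213 − 45 = minute 168.
Trimming feeds folding (must start by minute 150); boxing (must start by minute 168). Taking the minimum, trimming must finish by minute 150 and start by 150 − 10 = minute 140.
So trimming can start as early as minute 105 and as late as minute 140, giving 140 − 105 = 35 minutes of slack.

35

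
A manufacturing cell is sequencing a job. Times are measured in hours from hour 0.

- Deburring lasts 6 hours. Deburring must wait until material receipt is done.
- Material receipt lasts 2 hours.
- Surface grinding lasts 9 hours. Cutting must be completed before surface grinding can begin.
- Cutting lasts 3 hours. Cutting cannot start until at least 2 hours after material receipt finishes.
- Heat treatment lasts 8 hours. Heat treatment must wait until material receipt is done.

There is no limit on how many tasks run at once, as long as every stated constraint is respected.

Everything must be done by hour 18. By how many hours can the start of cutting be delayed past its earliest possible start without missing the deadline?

Material receipt can start immediately at hour 0; it finishes at hour 2.
Cutting waits on material receipt (finishes hour 2, plus 2-hour gap → hour 4), so it starts at hour 4 and finishes at 4 + 3 = hour 7.

Working backward from the deadline:
To finish by hour 18, surface grinding (duration 9) must start no later than hour 9.
Cutting has to be done before surface grinding (must start by hour 9). That means finishing by hour 9, i.e. starting by 9 − 3 = hour 6.
So cutting can start as early as hour 4 and as late as hour 6, giving 6 − 4 = 2 hours of slack.

2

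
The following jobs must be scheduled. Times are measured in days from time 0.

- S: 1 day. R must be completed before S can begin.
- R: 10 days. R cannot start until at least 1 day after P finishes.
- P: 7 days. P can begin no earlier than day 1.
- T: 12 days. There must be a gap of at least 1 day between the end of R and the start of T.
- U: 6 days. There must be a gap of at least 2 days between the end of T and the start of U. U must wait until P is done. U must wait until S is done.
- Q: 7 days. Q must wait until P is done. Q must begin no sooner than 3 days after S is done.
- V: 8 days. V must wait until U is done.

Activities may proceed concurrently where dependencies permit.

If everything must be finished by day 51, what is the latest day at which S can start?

36

Nothing follows Q; the deadline of day 51 is its only limit. It must start by 51 − 7 = day 44.
V must finish by day 51; it takes 8 days, so it must start by 51 − 8 = day 43.
U feeds into V (must start by day 43); so U must finish by day 43 and therefore start by day 37.
S feeds Q (must start by day 44, minus 3-day gap → day 41); U (must start by day 37). Taking the minimum, S must finish by day 37 and start by 37 − 1 = day 36.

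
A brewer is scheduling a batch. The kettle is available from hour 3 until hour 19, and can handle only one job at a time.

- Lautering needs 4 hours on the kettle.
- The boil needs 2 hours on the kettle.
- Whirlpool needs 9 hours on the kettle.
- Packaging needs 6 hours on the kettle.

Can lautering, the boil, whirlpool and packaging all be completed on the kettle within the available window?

The kettle window is 19 − 3 = 16 hours.
Running back to back, the jobs need 4 + 2 + 9 + 6 = 21 hours on the kettle.
Since 21 > 16, they cannot all fit.

No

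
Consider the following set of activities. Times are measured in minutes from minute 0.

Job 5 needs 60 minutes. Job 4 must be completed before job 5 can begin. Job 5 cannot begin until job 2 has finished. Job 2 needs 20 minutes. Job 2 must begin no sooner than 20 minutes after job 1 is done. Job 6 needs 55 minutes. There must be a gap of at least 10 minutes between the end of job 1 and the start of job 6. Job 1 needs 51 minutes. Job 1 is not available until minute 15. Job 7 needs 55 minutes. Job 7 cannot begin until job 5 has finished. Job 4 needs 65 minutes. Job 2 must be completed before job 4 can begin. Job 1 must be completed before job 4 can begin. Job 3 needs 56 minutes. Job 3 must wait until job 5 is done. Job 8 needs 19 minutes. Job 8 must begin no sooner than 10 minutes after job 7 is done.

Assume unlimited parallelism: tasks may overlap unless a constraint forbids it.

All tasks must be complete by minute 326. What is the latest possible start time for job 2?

Job 3 has no dependents, so it just needs to finish by minute 326. Starting by 326 − 56 = minute 270 achieves that.
To finish by minute 326, job 8 (duration 19) must start no later than minute 307.
Job 7 has to be done before job 8 (must start by minute 307, minus 10-minute gap → minute 297). That means finishing by minute 297, i.e. starting by 297 − 55 = minute 242.
For job 5: job 3 (must start by minute 270); job 7 (must start by minute 242). The most restrictive is minute 242; with a 60-minute duration, job 5 must start by minute 182.
Job 4 must finish before job 5 (must start by minute 182). With a 65-minute duration, job 4 must start by 182 − 65 = minute 117.
Job 2 has several dependents: job 4 (must start by minute 117); job 5 (must start by minute 182). The earliest of those limits is minute 117, so job 2 must start by 117 − 20 = minute 97.

97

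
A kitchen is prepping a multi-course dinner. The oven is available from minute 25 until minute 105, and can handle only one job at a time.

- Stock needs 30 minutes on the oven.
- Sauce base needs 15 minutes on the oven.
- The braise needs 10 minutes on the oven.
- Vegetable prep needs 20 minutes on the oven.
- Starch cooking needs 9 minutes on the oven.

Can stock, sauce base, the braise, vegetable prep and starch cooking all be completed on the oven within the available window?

No

The oven window is 105 − 25 = 80 minutes.
Running back to back, the jobs need 30 + 15 + 10 + 20 + 9 = 84 minutes on the oven.
Since 84 > 80, they cannot all fit.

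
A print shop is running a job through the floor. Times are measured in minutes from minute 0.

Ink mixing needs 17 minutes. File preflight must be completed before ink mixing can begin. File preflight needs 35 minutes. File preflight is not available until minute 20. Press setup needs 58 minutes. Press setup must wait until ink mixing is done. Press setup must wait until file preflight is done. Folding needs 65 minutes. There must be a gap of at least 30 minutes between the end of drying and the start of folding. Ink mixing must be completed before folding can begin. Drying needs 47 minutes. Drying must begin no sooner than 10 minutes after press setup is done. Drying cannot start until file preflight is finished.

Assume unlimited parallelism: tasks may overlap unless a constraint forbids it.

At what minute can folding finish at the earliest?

282

File preflight cannot begin until its own release at minute 20. It runs from minute 20 to 20 + 35 = minute 55.
After file preflight (finishes minute 55), ink mixing can start at minute 55 and finishes at minute 72.
For press setup: ink mixing (finishes minute 72); file preflight (finishes minute 55). Taking the maximum gives a start of minute 72, and it finishes at 72 + 58 = minute 130.
Drying has to wait for press setup (finishes minute 130, plus 10-minute gap → minute 140); file preflight (finishes minute 55). The latest of these is minute 140, so drying runs minute 140 to 140 + 47 = minute 187.
For folding: drying (finishes minute 187, plus 30-minute gap → minute 217); ink mixing (finishes minute 72). Taking the maximum gives a start of minute 217, and it finishes at 217 + 65 = minute 282.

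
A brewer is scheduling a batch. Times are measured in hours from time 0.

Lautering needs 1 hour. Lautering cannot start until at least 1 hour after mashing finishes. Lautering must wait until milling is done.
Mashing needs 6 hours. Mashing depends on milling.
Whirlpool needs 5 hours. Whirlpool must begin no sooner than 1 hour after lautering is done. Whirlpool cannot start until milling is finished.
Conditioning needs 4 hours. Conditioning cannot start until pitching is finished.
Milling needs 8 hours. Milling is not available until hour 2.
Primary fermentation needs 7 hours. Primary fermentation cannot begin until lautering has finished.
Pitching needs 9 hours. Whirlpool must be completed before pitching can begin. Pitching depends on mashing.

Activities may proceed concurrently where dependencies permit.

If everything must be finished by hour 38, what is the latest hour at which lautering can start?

To finish by hour 38, conditioning (duration 4) must start no later than hour 34.
Pitching has to be done before conditioning (must start by hour 34). That means finishing by hour 34, i.e. starting by 34 − 9 = hour 25.
Whirlpool must finish before pitching (must start by hour 25). With a 5-hour duration, whirlpool must start by 25 − 5 = hour 20.
Nothing follows primary fermentation; the deadline of hour 38 is its only limit. It must start by 38 − 7 = hour 31.
Lautering has several dependents: whirlpool (must start by hour 20, minus 1-hour gap → hour 19); primary fermentation (must start by hour 31). The earliest of those limits is hour 19, so lautering must start by 19 − 1 = hour 18.

18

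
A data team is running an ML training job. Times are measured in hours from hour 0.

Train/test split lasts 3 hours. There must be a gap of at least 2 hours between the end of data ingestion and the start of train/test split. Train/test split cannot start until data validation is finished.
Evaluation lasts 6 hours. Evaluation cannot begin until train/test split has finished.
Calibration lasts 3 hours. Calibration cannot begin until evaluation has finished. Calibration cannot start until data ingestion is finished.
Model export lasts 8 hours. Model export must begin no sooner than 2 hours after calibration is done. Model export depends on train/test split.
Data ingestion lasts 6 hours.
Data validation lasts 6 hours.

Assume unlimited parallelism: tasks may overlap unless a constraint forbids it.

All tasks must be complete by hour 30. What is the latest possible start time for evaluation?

11

Model export must finish by hour 30; it takes 8 hours, so it must start by 30 − 8 = hour 22.
Calibration feeds into model export (must start by hour 22, minus 2-hour gap → hour 20); so calibration must finish by hour 20 and therefore start by hour 17.
Evaluation feeds into calibration (must start by hour 17); so evaluation must finish by hour 17 and therefore start by hour 11.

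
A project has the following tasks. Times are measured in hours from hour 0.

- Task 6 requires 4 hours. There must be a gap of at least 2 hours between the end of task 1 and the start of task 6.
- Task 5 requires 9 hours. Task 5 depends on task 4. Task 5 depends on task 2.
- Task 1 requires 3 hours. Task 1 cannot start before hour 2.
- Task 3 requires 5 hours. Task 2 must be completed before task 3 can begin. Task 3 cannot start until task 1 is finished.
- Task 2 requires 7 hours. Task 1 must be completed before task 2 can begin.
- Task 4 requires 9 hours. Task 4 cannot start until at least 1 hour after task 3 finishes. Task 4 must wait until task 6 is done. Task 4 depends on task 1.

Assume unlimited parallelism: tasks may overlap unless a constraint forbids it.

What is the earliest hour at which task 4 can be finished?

27

After its own release at hour 2, task 1 can start at hour 2 and finishes at hour 5.
After task 1 (finishes hour 5, plus 2-hour gap → hour 7), task 6 can start at hour 7 and finishes at hour 11.
Task 2 waits on task 1 (finishes hour 5), so it starts at hour 5 and finishes at 5 + 7 = hour 12.
Task 3 has to wait for task 2 (finishes hour 12); task 1 (finishes hour 5). The latest of these is hour 12, so task 3 runs hour 12 to 12 + 5 = hour 17.
For task 4: task 3 (finishes hour 17, plus 1-hour gap → hour 18); task 6 (finishes hour 11); task 1 (finishes hour 5). Taking the maximum gives a start of hour 18, and it finishes at 18 + 9 = hour 27.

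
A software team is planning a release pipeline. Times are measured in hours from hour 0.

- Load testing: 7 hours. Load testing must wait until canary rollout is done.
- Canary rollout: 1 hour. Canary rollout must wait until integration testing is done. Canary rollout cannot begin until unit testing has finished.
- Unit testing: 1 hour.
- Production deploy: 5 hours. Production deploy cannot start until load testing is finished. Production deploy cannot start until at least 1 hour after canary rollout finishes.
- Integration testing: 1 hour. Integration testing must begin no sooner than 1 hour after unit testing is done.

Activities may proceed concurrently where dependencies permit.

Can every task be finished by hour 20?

Yes

Unit testing can start immediately at hour 0; it finishes at hour 1.
After unit testing (finishes hour 1, plus 1-hour gap → hour 2), integration testing can start at hour 2 and finishes at hour 3.
Canary rollout needs all of integration testing (finishes hour 3); unit testing (finishes hour 1). That puts its earliest start at hour 3; it finishes at 3 + 1 = hour 4.
Load testing waits on canary rollout (finishes hour 4), so it starts at hour 4 and finishes at 4 + 7 = hour 11.
Production deploy has to wait for load testing (finishes hour 11); canary rollout (finishes hour 4, plus 1-hour gap → hour 5). The latest of these is hour 11, so production deploy runs hour 11 to 11 + 5 = hour 16.
Every task is finished by hour 16, which is no later than the deadline of 20, so the schedule is feasible.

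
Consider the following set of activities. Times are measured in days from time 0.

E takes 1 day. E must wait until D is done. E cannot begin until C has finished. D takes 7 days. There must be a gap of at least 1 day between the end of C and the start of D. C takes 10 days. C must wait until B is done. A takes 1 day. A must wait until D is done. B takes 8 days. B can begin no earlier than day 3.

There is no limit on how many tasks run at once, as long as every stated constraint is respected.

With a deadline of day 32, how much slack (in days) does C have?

2

After its own release at day 3, B can start at day 3 and finishes at day 11.
C waits on B (finishes day 11), so it starts at day 11 and finishes at 11 + 10 = day 21.

Working backward from the deadline:
To finish by day 32, A (duration 1) must start no later than day 31.
Nothing follows E; the deadline of day 32 is its only limit. It must start by 32 − 1 = day 31.
For D: A (must start by day 31); E (must start by day 31). The most restrictive is day 31; with a 7-day duration, D must start by day 24.
C has several dependents: D (must start by day 24, minus 1-day gap → day 23); E (must start by day 31). The earliest of those limits is day 23, so C must start by 23 − 10 = day 13.
So C can start as early as day 11 and as late as day 13, giving 13 − 11 = 2 days of slack.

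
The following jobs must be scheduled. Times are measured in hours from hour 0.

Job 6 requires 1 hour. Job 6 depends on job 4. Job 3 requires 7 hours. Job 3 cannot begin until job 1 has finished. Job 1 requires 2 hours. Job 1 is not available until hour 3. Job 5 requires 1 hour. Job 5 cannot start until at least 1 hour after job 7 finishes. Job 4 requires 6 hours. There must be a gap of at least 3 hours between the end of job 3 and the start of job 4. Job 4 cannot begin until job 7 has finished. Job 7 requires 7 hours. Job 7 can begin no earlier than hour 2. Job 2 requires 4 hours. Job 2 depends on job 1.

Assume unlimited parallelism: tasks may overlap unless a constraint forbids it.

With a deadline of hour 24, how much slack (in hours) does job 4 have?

Job 7 cannot begin until its own release at hour 2. It runs from hour 2 to 2 + 7 = hour 9.
Job 1 cannot begin until its own release at hour 3. It runs from hour 3 to 3 + 2 = hour 5.
After job 1 (finishes hour 5), job 3 can start at hour 5 and finishes at hour 12.
For job 4: job 3 (finishes hour 12, plus 3-hour gap → hour 15); job 7 (finishes hour 9). Taking the maximum gives a start of hour 15, and it finishes at 15 + 6 = hour 21.

Working backward from the deadline:
To finish by hour 24, job 6 (duration 1) must start no later than hour 23.
Job 4 has to be done before job 6 (must start by hour 23). That means finishing by hour 23, i.e. starting by 23 − 6 = hour 17.
So job 4 can start as early as hour 15 and as late as hour 17, giving 17 − 15 = 2 hours of slack.

2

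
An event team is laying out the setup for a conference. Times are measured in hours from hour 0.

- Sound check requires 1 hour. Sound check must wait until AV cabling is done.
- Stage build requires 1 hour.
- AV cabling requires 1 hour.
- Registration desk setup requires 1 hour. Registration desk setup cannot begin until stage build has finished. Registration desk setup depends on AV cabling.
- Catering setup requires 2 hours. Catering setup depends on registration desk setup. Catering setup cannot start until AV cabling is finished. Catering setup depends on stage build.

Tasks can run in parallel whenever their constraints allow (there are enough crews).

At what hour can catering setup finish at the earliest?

AV cabling can start immediately at hour 0; it finishes at hour 1.
Nothing blocks stage build, so it runs from hour 0 to hour 1.
Registration desk setup needs all of stage build (finishes hour 1); AV cabling (finishes hour 1). That puts its earliest start at hour 1; it finishes at 1 + 1 = hour 2.
Catering setup needs all of registration desk setup (finishes hour 2); AV cabling (finishes hour 1); stage build (finishes hour 1). That puts its earliest start at hour 2; it finishes at 2 + 2 = hour 4.

4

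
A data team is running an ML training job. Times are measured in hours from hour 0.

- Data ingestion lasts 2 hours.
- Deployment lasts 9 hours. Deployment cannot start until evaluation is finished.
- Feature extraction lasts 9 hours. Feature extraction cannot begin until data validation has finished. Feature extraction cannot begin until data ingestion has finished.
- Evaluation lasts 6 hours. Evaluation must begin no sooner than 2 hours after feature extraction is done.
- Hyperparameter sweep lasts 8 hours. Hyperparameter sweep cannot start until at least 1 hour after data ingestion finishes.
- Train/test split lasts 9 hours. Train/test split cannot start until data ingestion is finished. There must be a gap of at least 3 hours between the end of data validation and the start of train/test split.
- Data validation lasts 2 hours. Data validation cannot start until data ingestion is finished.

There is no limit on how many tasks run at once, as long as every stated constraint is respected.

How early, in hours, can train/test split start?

Nothing blocks data ingestion, so it runs from hour 0 to hour 2.
Data validation cannot begin until data ingestion (finishes hour 2). It runs from hour 2 to 2 + 2 = hour 4.
Train/test split waits on data ingestion (finishes hour 2); data validation (finishes hour 4, plus 3-hour gap → hour 7). The latest of these is hour 7, which is the earliest train/test split can start.

7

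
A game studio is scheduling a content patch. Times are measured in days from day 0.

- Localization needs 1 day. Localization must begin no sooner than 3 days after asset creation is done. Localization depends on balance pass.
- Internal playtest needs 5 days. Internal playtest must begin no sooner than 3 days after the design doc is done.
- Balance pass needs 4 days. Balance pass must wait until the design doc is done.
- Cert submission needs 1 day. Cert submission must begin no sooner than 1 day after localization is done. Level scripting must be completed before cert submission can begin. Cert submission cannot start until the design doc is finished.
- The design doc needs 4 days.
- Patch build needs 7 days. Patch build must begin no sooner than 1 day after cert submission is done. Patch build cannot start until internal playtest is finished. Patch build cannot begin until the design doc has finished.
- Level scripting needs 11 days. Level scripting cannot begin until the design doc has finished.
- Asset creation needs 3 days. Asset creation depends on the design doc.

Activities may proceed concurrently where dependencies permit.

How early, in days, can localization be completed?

The design doc can start immediately at day 0; it finishes at day 4.
After the design doc (finishes day 4), balance pass can start at day 4 and finishes at day 8.
After the design doc (finishes day 4), asset creation can start at day 4 and finishes at day 7.
Localization cannot start until asset creation (finishes day 7, plus 3-day gap → day 10); balance pass (finishes day 8). The controlling bound is day 10, so localization finishes at 10 + 1 = day 11.

11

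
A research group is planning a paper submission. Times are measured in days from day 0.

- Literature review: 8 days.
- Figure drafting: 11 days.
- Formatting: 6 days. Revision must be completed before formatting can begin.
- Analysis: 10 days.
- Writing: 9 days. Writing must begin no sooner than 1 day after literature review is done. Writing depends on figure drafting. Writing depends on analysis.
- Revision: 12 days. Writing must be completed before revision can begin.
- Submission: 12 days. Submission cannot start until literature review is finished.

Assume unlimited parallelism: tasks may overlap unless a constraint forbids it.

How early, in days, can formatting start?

32

Figure drafting can start immediately at day 0; it finishes at day 11.
Analysis can start immediately at day 0; it finishes at day 10.
Nothing blocks literature review, so it runs from day 0 to day 8.
Writing cannot start until literature review (finishes day 8, plus 1-day gap → day 9); figure drafting (finishes day 11); analysis (finishes day 10). The controlling bound is day 11, so writing finishes at 11 + 9 = day 20.
After writing (finishes day 20), revision can start at day 20 and finishes at day 32.
Formatting waits on revision (finishes day 32), so the earliest it can start is day 32.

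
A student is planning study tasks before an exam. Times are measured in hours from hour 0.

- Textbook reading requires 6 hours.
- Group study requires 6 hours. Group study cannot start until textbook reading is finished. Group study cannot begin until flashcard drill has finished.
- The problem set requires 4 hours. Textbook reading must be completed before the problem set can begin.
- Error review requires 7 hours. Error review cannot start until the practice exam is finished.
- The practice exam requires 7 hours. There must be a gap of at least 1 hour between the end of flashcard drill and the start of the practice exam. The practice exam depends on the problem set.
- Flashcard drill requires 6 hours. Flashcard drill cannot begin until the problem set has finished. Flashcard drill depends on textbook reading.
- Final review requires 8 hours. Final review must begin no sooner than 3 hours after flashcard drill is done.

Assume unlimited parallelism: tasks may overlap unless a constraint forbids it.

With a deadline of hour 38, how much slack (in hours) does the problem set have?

Nothing blocks textbook reading, so it runs from hour 0 to hour 6.
The problem set cannot begin until textbook reading (finishes hour 6). It runs from hour 6 to 6 + 4 = hour 10.

Working backward from the deadline:
To finish by hour 38, error review (duration 7) must start no later than hour 31.
Since error review (must start by hour 31) depends on it, the practice exam must finish by hour 31. Backing off its 7-hour duration gives a latest start of hour 24.
Group study has no dependents, so it just needs to finish by hour 38. Starting by 38 − 6 = hour 32 achieves that.
Nothing follows final review; the deadline of hour 38 is its only limit. It must start by 38 − 8 = hour 30.
Flashcard drill has several dependents: the practice exam (must start by hour 24, minus 1-hour gap → hour 23); group study (must start by hour 32); final review (must start by hour 30, minus 3-hour gap → hour 27). The earliest of those limits is hour 23, so flashcard drill must start by 23 − 6 = hour 17.
The problem set has several dependents: flashcard drill (must start by hour 17); the practice exam (must start by hour 24). The earliest of those limits is hour 17, so the problem set must start by 17 − 4 = hour 13.
So the problem set can start as early as hour 6 and as late as hour 13, giving 13 − 6 = 7 hours of slack.

7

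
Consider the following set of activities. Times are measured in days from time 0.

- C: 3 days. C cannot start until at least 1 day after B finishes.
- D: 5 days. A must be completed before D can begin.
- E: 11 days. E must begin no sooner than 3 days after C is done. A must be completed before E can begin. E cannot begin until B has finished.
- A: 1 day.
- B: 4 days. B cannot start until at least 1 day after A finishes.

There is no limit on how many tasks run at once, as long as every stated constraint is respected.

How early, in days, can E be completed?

24

Nothing blocks A, so it runs from day 0 to day 1.
After A (finishes day 1, plus 1-day gap → day 2), B can start at day 2 and finishes at day 6.
After B (finishes day 6, plus 1-day gap → day 7), C can start at day 7 and finishes at day 10.
E needs all of C (finishes day 10, plus 3-day gap → day 13); A (finishes day 1); B (finishes day 6). That puts its earliest start at day 13; it finishes at 13 + 11 = day 24.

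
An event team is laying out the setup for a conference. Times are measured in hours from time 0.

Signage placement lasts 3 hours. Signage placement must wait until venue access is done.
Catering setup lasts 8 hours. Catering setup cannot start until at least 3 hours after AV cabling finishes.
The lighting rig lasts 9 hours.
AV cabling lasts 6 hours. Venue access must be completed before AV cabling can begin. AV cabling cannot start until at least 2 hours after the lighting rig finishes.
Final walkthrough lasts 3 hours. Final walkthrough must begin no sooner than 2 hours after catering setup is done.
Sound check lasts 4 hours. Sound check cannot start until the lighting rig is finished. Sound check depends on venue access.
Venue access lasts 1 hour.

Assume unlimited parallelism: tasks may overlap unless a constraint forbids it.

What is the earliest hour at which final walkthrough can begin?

30

Nothing blocks the lighting rig, so it runs from hour 0 to hour 9.
Venue access can start immediately at hour 0; it finishes at hour 1.
AV cabling has to wait for venue access (finishes hour 1); the lighting rig (finishes hour 9, plus 2-hour gap → hour 11). The latest of these is hour 11, so AV cabling runs hour 11 to 11 + 6 = hour 17.
Catering setup cannot begin until AV cabling (finishes hour 17, plus 3-hour gap → hour 20). It runs from hour 20 to 20 + 8 = hour 28.
Final walkthrough waits on catering setup (finishes hour 28, plus 2-hour gap → hour 30), so the earliest it can start is hour 30.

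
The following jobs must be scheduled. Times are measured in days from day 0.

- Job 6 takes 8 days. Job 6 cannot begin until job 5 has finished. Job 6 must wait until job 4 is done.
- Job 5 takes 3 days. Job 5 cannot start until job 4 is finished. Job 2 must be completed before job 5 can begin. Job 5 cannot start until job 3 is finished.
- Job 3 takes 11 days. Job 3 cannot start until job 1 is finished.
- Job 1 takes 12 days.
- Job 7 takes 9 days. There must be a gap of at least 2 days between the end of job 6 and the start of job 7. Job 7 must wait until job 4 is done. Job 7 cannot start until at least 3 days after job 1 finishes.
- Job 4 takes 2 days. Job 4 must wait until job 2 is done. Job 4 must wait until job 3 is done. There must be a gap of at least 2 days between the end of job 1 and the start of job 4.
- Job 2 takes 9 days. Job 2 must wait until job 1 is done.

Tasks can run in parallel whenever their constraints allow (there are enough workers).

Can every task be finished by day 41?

No

Nothing blocks job 1, so it runs from day 0 to day 12.
Job 3 waits on job 1 (finishes day 12), so it starts at day 12 and finishes at 12 + 11 = day 23.
Job 2 waits on job 1 (finishes day 12), so it starts at day 12 and finishes at 12 + 9 = day 21.
Job 4 has to wait for job 2 (finishes day 21); job 3 (finishes day 23); job 1 (finishes day 12, plus 2-day gap → day 14). The latest of these is day 23, so job 4 runs day 23 to 23 + 2 = day 25.
Job 5 has to wait for job 4 (finishes day 25); job 2 (finishes day 21); job 3 (finishes day 23). The latest of these is day 25, so job 5 runs day 25 to 25 + 3 = day 28.
Job 6 has to wait for job 5 (finishes day 28); job 4 (finishes day 25). The latest of these is day 28, so job 6 runs day 28 to 28 + 8 = day 36.
For job 7: job 6 (finishes day 36, plus 2-day gap → day 38); job 4 (finishes day 25); job 1 (finishes day 12, plus 3-day gap → day 15). Taking the maximum gives a start of day 38, and it finishes at 38 + 9 = day 47.
The earliest everything can be done is day 47, which is after the deadline of 41, so it is not possible.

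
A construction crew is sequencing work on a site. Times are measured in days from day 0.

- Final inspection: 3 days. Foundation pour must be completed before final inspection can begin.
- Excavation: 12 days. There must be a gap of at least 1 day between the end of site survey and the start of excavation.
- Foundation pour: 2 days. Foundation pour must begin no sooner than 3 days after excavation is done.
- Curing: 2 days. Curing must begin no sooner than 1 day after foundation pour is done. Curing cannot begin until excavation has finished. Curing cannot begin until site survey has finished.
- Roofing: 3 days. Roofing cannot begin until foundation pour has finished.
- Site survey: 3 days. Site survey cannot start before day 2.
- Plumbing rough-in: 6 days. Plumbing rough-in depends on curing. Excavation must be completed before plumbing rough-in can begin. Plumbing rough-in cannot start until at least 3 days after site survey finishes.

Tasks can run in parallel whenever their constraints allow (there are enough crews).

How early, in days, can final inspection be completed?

Site survey waits on its own release at day 2, so it starts at day 2 and finishes at 2 + 3 = day 5.
Excavation cannot begin until site survey (finishes day 5, plus 1-day gap → day 6). It runs from day 6 to 6 + 12 = day 18.
After excavation (finishes day 18, plus 3-day gap → day 21), foundation pour can start at day 21 and finishes at day 23.
Final inspection waits on foundation pour (finishes day 23), so it starts at day 23 and finishes at 23 + 3 = day 26.

26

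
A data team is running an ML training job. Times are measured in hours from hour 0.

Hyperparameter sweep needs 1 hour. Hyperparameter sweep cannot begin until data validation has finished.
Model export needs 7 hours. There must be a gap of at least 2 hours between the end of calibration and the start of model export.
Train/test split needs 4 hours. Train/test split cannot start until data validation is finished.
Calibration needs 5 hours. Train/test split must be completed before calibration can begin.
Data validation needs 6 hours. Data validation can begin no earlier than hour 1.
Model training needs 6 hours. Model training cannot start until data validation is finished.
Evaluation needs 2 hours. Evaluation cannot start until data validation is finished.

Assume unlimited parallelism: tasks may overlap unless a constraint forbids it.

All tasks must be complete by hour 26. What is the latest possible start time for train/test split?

Model export must finish by hour 26; it takes 7 hours, so it must start by 26 − 7 = hour 19.
Calibration feeds into model export (must start by hour 19, minus 2-hour gap → hour 17); so calibration must finish by hour 17 and therefore start by hour 12.
Train/test split feeds into calibration (must start by hour 12); so train/test split must finish by hour 12 and therefore start by hour 8.

8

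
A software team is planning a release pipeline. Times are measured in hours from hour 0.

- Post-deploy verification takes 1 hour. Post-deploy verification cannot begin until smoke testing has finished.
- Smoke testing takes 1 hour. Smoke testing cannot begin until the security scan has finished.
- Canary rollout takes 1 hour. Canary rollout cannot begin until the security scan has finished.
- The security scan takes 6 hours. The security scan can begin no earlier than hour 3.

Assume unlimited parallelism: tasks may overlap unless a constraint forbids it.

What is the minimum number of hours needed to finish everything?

The security scan waits on its own release at hour 3, so it starts at hour 3 and finishes at 3 + 6 = hour 9.
After the security scan (finishes hour 9), canary rollout can start at hour 9 and finishes at hour 10.
After the security scan (finishes hour 9), smoke testing can start at hour 9 and finishes at hour 10.
Post-deploy verification cannot begin until smoke testing (finishes hour 10). It runs from hour 10 to 10 + 1 = hour 11.
All tasks are finished once the last one completes. Finish times: The security scan at 9, Smoke testing at 10, Canary rollout at 10, Post-deploy verification at 11. The latest is hour 11.

11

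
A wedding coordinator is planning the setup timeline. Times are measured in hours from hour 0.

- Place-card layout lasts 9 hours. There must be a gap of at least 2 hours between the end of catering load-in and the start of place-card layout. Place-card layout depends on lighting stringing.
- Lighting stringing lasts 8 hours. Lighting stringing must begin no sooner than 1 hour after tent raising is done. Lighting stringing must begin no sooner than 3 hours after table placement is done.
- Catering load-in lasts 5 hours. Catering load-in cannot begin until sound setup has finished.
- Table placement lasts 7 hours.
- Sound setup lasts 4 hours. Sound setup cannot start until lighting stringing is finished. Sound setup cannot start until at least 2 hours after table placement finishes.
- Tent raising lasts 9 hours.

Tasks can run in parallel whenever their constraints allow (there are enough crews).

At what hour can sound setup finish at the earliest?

Table placement has no prerequisites, so it starts at hour 0 and finishes at hour 7.
Tent raising can start immediately at hour 0; it finishes at hour 9.
Lighting stringing has to wait for tent raising (finishes hour 9, plus 1-hour gap → hour 10); table placement (finishes hour 7, plus 3-hour gap → hour 10). The latest of these is hour 10, so lighting stringing runs hour 10 to 10 + 8 = hour 18.
For sound setup: lighting stringing (finishes hour 18); table placement (finishes hour 7, plus 2-hour gap → hour 9). Taking the maximum gives a start of hour 18, and it finishes at 18 + 4 = hour 22.

22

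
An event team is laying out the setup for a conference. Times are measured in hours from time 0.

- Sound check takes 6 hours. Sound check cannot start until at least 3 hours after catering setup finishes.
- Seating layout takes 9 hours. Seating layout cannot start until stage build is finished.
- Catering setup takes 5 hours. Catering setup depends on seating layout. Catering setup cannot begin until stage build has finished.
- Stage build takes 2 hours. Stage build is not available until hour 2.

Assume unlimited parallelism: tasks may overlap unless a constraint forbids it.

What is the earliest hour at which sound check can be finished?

Stage build waits on its own release at hour 2, so it starts at hour 2 and finishes at 2 + 2 = hour 4.
After stage build (finishes hour 4), seating layout can start at hour 4 and finishes at hour 13.
Catering setup has to wait for seating layout (finishes hour 13); stage build (finishes hour 4). The latest of these is hour 13, so catering setup runs hour 13 to 13 + 5 = hour 18.
After catering setup (finishes hour 18, plus 3-hour gap → hour 21), sound check can start at hour 21 and finishes at hour 27.

27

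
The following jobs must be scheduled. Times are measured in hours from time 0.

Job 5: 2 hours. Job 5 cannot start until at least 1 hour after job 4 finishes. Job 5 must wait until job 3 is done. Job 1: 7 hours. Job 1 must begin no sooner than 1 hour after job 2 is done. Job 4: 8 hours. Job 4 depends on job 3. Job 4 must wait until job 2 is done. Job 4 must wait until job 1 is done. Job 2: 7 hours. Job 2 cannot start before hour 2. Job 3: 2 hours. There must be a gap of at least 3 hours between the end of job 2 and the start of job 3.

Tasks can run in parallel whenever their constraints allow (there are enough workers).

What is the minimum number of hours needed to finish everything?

28

After its own release at hour 2, job 2 can start at hour 2 and finishes at hour 9.
Job 3 cannot begin until job 2 (finishes hour 9, plus 3-hour gap → hour 12). It runs from hour 12 to 12 + 2 = hour 14.
Job 1 cannot begin until job 2 (finishes hour 9, plus 1-hour gap → hour 10). It runs from hour 10 to 10 + 7 = hour 17.
For job 4: job 3 (finishes hour 14); job 2 (finishes hour 9); job 1 (finishes hour 17). Taking the maximum gives a start of hour 17, and it finishes at 17 + 8 = hour 25.
Job 5 cannot start until job 4 (finishes hour 25, plus 1-hour gap → hour 26); job 3 (finishes hour 14). The controlling bound is hour 26, so job 5 finishes at 26 + 2 = hour 28.
All tasks are finished once the last one completes. Finish times: Job 1 at 17, Job 2 at 9, Job 3 at 14, Job 4 at 25, Job 5 at 28. The latest is hour 28.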